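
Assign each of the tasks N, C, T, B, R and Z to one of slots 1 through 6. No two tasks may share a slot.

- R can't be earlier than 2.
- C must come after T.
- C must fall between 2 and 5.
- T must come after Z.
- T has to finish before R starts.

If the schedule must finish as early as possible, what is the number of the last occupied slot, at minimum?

6

The precedence chain requires at least 3 distinct slots.
With at most 1 per slot and 6 tasks, at least 6 slots are needed.
6 works (last occupied slot: 6): for example N=5; B=6; Z=1; R=4; T=2; C=3.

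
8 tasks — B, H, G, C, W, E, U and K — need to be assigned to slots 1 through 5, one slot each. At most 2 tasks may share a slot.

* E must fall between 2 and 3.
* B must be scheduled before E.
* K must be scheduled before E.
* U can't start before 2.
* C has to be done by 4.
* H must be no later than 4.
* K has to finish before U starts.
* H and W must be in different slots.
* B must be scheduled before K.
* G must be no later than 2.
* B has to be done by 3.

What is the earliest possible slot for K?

Precedence pushes K to at least 2; downstream work caps K at 2.
K at 2 is achievable: B in 1; W in 4; U in 3; K in 2; E in 3; C in 4; G in 1; H in 2.

2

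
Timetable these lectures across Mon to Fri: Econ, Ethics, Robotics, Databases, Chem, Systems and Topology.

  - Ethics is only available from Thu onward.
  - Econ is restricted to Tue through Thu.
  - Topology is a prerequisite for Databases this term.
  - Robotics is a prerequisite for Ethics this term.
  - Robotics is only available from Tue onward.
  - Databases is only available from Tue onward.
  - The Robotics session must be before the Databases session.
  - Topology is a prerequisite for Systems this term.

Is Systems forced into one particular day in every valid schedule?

No

Systems can be Tue (e.g. Topology in Mon; Chem in Mon; Ethics in Thu; Databases in Wed; Robotics in Tue; Econ in Tue; Systems in Tue) or Wed (e.g. Topology -> Mon, Robotics -> Tue, Databases -> Wed, Econ -> Tue, Systems -> Wed, Chem -> Mon, Ethics -> Thu).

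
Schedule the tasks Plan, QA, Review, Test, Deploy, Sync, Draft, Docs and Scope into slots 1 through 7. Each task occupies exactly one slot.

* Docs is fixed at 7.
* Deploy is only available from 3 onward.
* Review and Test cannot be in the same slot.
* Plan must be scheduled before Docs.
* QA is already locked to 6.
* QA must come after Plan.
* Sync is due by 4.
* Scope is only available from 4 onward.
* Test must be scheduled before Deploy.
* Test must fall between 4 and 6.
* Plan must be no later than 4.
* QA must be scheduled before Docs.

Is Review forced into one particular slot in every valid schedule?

Review can be 1 (e.g. Draft=1, Test=4, Docs=7, Scope=4, Deploy=5, Sync=1, Plan=1, Review=1, QA=6) or 2 (e.g. Sync in 1; Deploy in 5; Review in 2; Draft in 1; Plan in 1; QA in 6; Test in 4; Docs in 7; Scope in 4).

No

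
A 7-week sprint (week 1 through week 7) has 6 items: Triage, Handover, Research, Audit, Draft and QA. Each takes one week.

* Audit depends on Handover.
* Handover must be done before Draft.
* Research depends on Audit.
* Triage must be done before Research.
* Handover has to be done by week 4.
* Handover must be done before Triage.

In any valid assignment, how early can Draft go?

Precedence pushes Draft to at least week 2.
Draft at week 2 is achievable: Draft in week 2; Triage in week 2; Handover in week 1; Audit in week 2; Research in week 3; QA in week 1.

week 2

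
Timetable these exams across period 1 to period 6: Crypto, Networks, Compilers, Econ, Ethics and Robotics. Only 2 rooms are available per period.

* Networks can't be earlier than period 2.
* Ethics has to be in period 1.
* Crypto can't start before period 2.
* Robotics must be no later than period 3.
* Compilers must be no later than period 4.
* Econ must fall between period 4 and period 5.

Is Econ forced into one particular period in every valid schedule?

No

Econ can be period 4 (e.g. Econ -> period 4, Robotics -> period 1, Compilers -> period 2, Crypto -> period 2, Networks -> period 3, Ethics -> period 1) or period 5 (e.g. Econ=period 5; Compilers=period 2; Networks=period 3; Robotics=period 1; Ethics=period 1; Crypto=period 2).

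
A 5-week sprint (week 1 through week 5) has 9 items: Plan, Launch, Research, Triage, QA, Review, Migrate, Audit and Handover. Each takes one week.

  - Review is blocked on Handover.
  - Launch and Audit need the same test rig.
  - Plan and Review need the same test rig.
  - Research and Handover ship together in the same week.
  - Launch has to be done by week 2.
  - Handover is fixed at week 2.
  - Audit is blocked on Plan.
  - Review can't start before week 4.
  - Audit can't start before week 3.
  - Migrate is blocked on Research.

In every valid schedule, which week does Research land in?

Research must be in the same week as Handover, which can't be before week 2, so Research is at least week 2; Research must be in the same week as Handover, which can't be after week 2, so Research is at most week 2.
So Research is pinned to week 2.

week 2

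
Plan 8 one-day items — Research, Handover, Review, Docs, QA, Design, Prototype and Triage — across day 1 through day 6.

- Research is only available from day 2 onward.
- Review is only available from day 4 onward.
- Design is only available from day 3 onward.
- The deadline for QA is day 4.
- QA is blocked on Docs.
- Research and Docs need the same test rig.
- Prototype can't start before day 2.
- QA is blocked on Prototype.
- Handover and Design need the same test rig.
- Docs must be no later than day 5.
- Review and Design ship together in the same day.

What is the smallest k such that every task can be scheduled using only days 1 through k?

4

The precedence chain requires at least 2 distinct days.
Review can't be placed before day 4, so the schedule must run through at least day 4.
4 works (last occupied day: day 4): for example Design in day 4; Prototype in day 2; Docs in day 1; QA in day 3; Research in day 2; Triage in day 1; Handover in day 1; Review in day 4.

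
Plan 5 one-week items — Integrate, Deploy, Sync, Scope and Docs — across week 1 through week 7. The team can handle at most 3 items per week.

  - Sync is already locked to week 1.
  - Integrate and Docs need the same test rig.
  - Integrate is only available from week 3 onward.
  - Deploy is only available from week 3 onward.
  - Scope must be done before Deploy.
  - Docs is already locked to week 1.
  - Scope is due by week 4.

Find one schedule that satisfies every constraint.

Docs in week 1; Deploy in week 3; Scope in week 1; Sync in week 1; Integrate in week 3

Checking: Scope(week 1) before Deploy(week 3); Integrate(week 3) != Docs(week 1); Deploy=week 3 in [week 3,week 7]; Sync=week 1 in [week 1,week 1]; Scope=week 1 in [week 1,week 4]; Integrate=week 3 in [week 3,week 7]; Docs=week 1 in [week 1,week 1]; max 3 per week (cap 3).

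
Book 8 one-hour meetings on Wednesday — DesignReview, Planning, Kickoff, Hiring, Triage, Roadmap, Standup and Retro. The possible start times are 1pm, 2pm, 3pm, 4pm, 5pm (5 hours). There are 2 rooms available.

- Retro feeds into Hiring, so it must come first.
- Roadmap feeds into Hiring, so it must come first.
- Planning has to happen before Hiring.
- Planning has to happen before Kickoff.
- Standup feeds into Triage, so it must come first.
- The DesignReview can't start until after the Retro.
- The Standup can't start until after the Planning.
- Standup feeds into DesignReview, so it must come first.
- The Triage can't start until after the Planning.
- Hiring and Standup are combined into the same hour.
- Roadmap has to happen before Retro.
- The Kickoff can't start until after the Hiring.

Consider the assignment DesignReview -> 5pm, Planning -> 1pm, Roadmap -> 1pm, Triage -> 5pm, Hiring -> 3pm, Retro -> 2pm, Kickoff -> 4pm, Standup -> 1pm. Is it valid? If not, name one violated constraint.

Invalid. Hiring and Standup are combined into the same hour.

Roadmap has to happen before Retro — holds.
The Kickoff can't start until after the Hiring — holds.
Planning has to happen before Hiring — holds.
The DesignReview can't start until after the Retro — holds.
Planning has to happen before Kickoff — holds.
Standup feeds into DesignReview, so it must come first — holds.
Hiring and Standup are combined into the same hour — violated.
Retro feeds into Hiring, so it must come first — holds.
Roadmap feeds into Hiring, so it must come first — holds.
There are 2 rooms available — violated.
The Triage can't start until after the Planning — holds.
Standup feeds into Triage, so it must come first — holds.
The Standup can't start until after the Planning — violated.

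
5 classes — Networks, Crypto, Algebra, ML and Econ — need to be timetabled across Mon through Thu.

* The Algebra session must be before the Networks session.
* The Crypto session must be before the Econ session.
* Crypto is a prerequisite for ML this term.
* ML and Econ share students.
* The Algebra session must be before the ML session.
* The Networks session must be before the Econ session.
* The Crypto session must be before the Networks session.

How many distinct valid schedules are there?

Splitting on Networks: it can be Tue (4), Wed (5). Listing each branch's schedules as (Crypto, Algebra, ML, Econ):
Networks=Tue: (Mon,Mon,Tue,Wed) (Mon,Mon,Tue,Thu) (Mon,Mon,Wed,Thu) (Mon,Mon,Thu,Wed) — 4.
Networks=Wed: (Mon,Mon,Tue,Thu) (Mon,Mon,Wed,Thu) (Mon,Tue,Wed,Thu) (Tue,Mon,Wed,Thu) (Tue,Tue,Wed,Thu) — 5.
Summing: 4 + 5 = 9.

9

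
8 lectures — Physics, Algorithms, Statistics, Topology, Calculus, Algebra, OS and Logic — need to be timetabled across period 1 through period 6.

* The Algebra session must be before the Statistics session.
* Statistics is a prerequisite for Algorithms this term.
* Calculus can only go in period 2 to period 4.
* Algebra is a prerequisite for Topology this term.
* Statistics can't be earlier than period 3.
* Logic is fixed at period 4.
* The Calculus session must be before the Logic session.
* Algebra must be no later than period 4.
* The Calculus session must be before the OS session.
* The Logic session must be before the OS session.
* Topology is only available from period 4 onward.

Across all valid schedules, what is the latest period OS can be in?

Precedence pushes OS to at least period 5.
OS at period 6 is achievable: Statistics=period 3; Physics=period 1; OS=period 6; Calculus=period 2; Logic=period 4; Topology=period 4; Algebra=period 1; Algorithms=period 4.

period 6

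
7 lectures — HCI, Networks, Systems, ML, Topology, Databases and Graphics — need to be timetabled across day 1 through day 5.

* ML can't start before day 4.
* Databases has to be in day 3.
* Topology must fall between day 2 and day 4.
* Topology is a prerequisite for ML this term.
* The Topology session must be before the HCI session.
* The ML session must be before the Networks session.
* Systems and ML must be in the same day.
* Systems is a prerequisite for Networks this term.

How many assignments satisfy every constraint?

25

Splitting on HCI: it can be day 3 (5), day 4 (10), day 5 (10). Listing each branch's schedules as (Networks, Systems, ML, Topology, Databases, Graphics) by day number:
HCI=day 3: (5,4,4,2,3,1) (5,4,4,2,3,2) (5,4,4,2,3,3) (5,4,4,2,3,4) (5,4,4,2,3,5) — 5.
HCI=day 4: (5,4,4,2,3,1) (5,4,4,2,3,2) (5,4,4,2,3,3) (5,4,4,2,3,4) (5,4,4,2,3,5) (5,4,4,3,3,1) (5,4,4,3,3,2) (5,4,4,3,3,3) (5,4,4,3,3,4) (5,4,4,3,3,5) — 10.
HCI=day 5: (5,4,4,2,3,1) (5,4,4,2,3,2) (5,4,4,2,3,3) (5,4,4,2,3,4) (5,4,4,2,3,5) (5,4,4,3,3,1) (5,4,4,3,3,2) (5,4,4,3,3,3) (5,4,4,3,3,4) (5,4,4,3,3,5) — 10.
Summing: 5 + 10 + 10 = 25.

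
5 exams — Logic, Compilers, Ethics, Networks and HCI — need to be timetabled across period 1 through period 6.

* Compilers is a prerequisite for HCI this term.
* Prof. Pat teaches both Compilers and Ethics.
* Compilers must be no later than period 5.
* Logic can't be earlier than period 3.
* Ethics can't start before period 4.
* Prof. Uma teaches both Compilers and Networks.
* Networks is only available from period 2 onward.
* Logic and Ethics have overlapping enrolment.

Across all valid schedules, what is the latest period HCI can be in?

period 6

Precedence pushes HCI to at least period 2.
HCI at period 6 is achievable: Logic=period 3; Compilers=period 1; HCI=period 6; Ethics=period 4; Networks=period 2.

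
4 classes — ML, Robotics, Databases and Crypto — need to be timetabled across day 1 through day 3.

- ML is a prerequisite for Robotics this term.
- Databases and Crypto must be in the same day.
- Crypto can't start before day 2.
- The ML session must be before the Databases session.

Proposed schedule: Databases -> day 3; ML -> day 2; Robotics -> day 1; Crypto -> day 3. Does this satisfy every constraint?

The ML session must be before the Databases session — holds.
Databases and Crypto must be in the same day — holds.
Crypto can't start before day 2 — holds.
ML is a prerequisite for Robotics this term — violated.

No. ML is a prerequisite for Robotics this term is not satisfied.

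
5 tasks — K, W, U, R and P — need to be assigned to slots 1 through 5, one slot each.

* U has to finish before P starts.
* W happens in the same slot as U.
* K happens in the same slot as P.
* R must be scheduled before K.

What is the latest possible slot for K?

Precedence pushes K to at least 2.
K at 5 is achievable: W -> 1, U -> 1, R -> 1, P -> 5, K -> 5.

5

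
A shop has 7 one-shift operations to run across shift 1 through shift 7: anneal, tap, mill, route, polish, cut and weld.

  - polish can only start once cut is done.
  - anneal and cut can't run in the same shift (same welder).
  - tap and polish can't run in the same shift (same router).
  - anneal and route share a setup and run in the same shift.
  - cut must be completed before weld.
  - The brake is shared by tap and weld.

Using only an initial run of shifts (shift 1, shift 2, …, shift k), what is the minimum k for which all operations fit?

2 shifts

The precedence chain requires at least 2 distinct shifts.
2 works (last occupied shift: shift 2): for example tap -> shift 1, route -> shift 2, polish -> shift 2, anneal -> shift 2, weld -> shift 2, mill -> shift 1, cut -> shift 1.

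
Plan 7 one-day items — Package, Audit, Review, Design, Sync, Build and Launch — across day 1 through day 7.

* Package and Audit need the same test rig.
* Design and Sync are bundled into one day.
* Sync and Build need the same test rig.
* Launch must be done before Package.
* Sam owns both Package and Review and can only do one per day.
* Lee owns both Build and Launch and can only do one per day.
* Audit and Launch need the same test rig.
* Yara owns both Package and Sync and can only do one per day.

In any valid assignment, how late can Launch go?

Downstream work caps Launch at day 6.
Launch at day 6 is achievable: Package in day 7, Launch in day 6, Sync in day 1, Build in day 2, Review in day 1, Audit in day 1, Design in day 1.

day 6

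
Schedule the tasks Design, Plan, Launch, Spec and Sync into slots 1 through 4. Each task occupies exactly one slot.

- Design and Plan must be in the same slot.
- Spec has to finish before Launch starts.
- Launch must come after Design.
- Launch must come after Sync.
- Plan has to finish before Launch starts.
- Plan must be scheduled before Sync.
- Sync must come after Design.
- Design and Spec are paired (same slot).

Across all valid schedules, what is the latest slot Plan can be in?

2

Downstream work caps Plan at 2.
Plan at 2 is achievable: Spec=2, Launch=4, Design=2, Sync=3, Plan=2.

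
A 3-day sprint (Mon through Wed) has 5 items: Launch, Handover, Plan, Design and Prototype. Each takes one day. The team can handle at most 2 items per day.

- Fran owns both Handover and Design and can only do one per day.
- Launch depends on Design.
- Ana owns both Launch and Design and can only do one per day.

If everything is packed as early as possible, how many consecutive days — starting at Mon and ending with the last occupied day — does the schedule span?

The precedence chain requires at least 2 distinct days.
With at most 2 per day and 5 work items, at least 3 days are needed.
3 works (last occupied day: Wed): for example Design in Mon, Plan in Mon, Prototype in Wed, Launch in Tue, Handover in Tue.

3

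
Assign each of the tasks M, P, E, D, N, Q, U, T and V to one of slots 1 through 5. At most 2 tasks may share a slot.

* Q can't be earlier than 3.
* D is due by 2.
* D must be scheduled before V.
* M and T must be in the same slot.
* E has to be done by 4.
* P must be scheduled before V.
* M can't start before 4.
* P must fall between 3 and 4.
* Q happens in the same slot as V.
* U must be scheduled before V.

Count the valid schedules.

Splitting on M: it can be 4 (24), 5 (24). Listing each branch's schedules as (P, E, D, N, Q, U, T, V):
M=4: (3,1,1,2,5,2,4,5) (3,1,1,2,5,3,4,5) (3,1,1,3,5,2,4,5) (3,1,2,1,5,2,4,5) (3,1,2,1,5,3,4,5) (3,1,2,2,5,1,4,5) (3,1,2,2,5,3,4,5) (3,1,2,3,5,1,4,5) (3,1,2,3,5,2,4,5) (3,2,1,1,5,2,4,5) (3,2,1,1,5,3,4,5) (3,2,1,2,5,1,4,5) (3,2,1,2,5,3,4,5) (3,2,1,3,5,1,4,5) (3,2,1,3,5,2,4,5) (3,2,2,1,5,1,4,5) (3,2,2,1,5,3,4,5) (3,2,2,3,5,1,4,5) (3,3,1,1,5,2,4,5) (3,3,1,2,5,1,4,5) (3,3,1,2,5,2,4,5) (3,3,2,1,5,1,4,5) (3,3,2,1,5,2,4,5) (3,3,2,2,5,1,4,5) — 24.
M=5: (3,1,1,2,4,2,5,4) (3,1,1,2,4,3,5,4) (3,1,1,3,4,2,5,4) (3,1,2,1,4,2,5,4) (3,1,2,1,4,3,5,4) (3,1,2,2,4,1,5,4) (3,1,2,2,4,3,5,4) (3,1,2,3,4,1,5,4) (3,1,2,3,4,2,5,4) (3,2,1,1,4,2,5,4) (3,2,1,1,4,3,5,4) (3,2,1,2,4,1,5,4) (3,2,1,2,4,3,5,4) (3,2,1,3,4,1,5,4) (3,2,1,3,4,2,5,4) (3,2,2,1,4,1,5,4) (3,2,2,1,4,3,5,4) (3,2,2,3,4,1,5,4) (3,3,1,1,4,2,5,4) (3,3,1,2,4,1,5,4) (3,3,1,2,4,2,5,4) (3,3,2,1,4,1,5,4) (3,3,2,1,4,2,5,4) (3,3,2,2,4,1,5,4) — 24.
Summing: 24 + 24 = 48.

48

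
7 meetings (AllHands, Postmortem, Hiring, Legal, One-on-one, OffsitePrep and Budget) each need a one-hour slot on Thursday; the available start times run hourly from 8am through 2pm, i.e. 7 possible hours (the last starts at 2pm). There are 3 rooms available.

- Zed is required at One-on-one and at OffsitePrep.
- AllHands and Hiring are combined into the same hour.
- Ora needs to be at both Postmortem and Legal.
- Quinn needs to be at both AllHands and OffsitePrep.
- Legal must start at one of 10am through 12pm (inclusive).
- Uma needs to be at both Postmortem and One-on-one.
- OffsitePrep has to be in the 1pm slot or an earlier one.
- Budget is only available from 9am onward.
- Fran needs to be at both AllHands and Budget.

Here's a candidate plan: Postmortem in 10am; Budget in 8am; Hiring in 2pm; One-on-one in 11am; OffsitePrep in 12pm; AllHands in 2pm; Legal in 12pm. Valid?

OffsitePrep has to be in the 1pm slot or an earlier one — holds.
Fran needs to be at both AllHands and Budget — holds.
Quinn needs to be at both AllHands and OffsitePrep — holds.
AllHands and Hiring are combined into the same hour — holds.
Zed is required at One-on-one and at OffsitePrep — holds.
Ora needs to be at both Postmortem and Legal — holds.
Legal must start at one of 10am through 12pm (inclusive) — holds.
There are 3 rooms available — holds.
Uma needs to be at both Postmortem and One-on-one — holds.
Budget is only available from 9am onward — violated.

No. Budget is only available from 9am onward is not satisfied.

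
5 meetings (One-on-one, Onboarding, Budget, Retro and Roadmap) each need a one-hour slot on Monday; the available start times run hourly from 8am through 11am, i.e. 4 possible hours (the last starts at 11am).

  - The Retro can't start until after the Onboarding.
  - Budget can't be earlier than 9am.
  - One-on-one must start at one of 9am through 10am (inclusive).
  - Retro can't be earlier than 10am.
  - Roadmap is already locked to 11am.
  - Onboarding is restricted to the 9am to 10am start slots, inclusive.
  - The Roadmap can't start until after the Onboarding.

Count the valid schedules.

18

Splitting on One-on-one: it can be 9am (9), 10am (9). Listing each branch's schedules as (Onboarding, Budget, Retro, Roadmap):
One-on-one=9am: (9am,9am,10am,11am) (9am,9am,11am,11am) (9am,10am,10am,11am) (9am,10am,11am,11am) (9am,11am,10am,11am) (9am,11am,11am,11am) (10am,9am,11am,11am) (10am,10am,11am,11am) (10am,11am,11am,11am) — 9.
One-on-one=10am: (9am,9am,10am,11am) (9am,9am,11am,11am) (9am,10am,10am,11am) (9am,10am,11am,11am) (9am,11am,10am,11am) (9am,11am,11am,11am) (10am,9am,11am,11am) (10am,10am,11am,11am) (10am,11am,11am,11am) — 9.
Summing: 9 + 9 = 18.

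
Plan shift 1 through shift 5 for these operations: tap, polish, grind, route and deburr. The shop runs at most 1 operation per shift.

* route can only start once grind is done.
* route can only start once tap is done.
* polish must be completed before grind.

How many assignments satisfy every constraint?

15

Splitting on tap: it can be shift 1 (4), shift 2 (4), shift 3 (4), shift 4 (3). Listing each branch's schedules as (polish, grind, route, deburr) by shift number:
tap=shift 1: (2,3,4,5) (2,3,5,4) (2,4,5,3) (3,4,5,2) — 4.
tap=shift 2: (1,3,4,5) (1,3,5,4) (1,4,5,3) (3,4,5,1) — 4.
tap=shift 3: (1,2,4,5) (1,2,5,4) (1,4,5,2) (2,4,5,1) — 4.
tap=shift 4: (1,2,5,3) (1,3,5,2) (2,3,5,1) — 3.
Summing: 4 + 4 + 4 + 3 = 15.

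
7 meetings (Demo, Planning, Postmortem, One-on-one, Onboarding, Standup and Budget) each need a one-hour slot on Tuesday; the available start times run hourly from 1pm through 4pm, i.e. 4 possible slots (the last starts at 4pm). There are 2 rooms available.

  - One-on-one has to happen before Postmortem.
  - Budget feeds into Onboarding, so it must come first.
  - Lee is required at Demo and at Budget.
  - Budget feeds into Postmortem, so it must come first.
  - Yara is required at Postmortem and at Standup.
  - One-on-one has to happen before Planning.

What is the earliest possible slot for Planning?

2pm

Precedence pushes Planning to at least 2pm.
Planning at 2pm is achievable: Planning=2pm, Demo=3pm, Postmortem=2pm, Budget=1pm, One-on-one=1pm, Onboarding=3pm, Standup=4pm.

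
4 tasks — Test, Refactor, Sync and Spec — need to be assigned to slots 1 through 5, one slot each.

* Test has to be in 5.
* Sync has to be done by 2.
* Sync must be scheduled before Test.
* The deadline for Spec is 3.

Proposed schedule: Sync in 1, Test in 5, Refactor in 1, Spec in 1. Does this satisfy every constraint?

Test has to be in 5 — holds.
Sync has to be done by 2 — holds.
Sync must be scheduled before Test — holds.
The deadline for Spec is 3 — holds.

Valid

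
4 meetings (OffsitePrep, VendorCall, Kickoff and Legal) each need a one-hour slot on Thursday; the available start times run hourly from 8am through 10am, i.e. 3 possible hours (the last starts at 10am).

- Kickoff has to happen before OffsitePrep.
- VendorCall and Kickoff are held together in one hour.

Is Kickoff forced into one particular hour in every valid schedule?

Kickoff can be 8am (e.g. OffsitePrep in 9am; VendorCall in 8am; Legal in 8am; Kickoff in 8am) or 9am (e.g. VendorCall in 9am, Kickoff in 9am, OffsitePrep in 10am, Legal in 8am).

No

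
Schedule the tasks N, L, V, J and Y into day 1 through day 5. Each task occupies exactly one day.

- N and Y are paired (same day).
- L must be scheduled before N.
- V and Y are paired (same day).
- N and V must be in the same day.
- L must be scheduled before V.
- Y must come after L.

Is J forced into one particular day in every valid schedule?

J can be day 1 (e.g. J -> day 1; N -> day 2; Y -> day 2; V -> day 2; L -> day 1) or day 2 (e.g. J in day 2; L in day 1; N in day 2; Y in day 2; V in day 2).

No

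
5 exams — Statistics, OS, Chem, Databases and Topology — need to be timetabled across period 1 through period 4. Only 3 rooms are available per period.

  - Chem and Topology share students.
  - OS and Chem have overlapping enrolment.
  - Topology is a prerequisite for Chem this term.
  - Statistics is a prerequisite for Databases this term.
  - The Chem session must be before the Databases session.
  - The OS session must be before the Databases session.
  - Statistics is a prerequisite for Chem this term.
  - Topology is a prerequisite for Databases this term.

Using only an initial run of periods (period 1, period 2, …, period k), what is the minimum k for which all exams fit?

3

The precedence chain requires at least 3 distinct periods.
With at most 3 per period and 5 exams, at least 2 periods are needed.
3 works (last occupied period: period 3): for example Topology=period 1, Chem=period 2, Databases=period 3, OS=period 1, Statistics=period 1.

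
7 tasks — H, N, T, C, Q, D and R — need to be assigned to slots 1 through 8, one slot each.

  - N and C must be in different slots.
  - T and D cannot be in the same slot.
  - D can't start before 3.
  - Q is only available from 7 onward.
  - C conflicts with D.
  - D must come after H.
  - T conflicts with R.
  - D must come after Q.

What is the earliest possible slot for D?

D is available from 3; precedence pushes D to at least 8.
D at 8 is achievable: D in 8, C in 2, R in 2, H in 1, T in 1, N in 1, Q in 7.

8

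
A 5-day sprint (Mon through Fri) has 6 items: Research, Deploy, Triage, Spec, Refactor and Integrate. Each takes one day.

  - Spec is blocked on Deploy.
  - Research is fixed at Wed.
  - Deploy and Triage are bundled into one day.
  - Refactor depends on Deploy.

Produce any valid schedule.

Spec in Tue, Triage in Mon, Deploy in Mon, Research in Wed, Integrate in Mon, Refactor in Tue

Checking: Deploy(Mon) before Refactor(Tue); Deploy(Mon) before Spec(Tue); Deploy = Triage = Mon; Research=Wed in [Wed,Wed].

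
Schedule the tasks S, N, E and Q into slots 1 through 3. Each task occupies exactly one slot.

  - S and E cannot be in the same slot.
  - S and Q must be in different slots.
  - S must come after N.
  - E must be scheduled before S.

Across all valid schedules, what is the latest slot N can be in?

2

Downstream work caps N at 2.
N at 2 is achievable: S=3; Q=1; E=1; N=2.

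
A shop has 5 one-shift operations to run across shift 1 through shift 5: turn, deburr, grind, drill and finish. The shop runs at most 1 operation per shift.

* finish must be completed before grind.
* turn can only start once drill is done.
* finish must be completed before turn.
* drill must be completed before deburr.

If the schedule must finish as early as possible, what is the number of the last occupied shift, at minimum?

The precedence chain requires at least 2 distinct shifts.
With at most 1 per shift and 5 operations, at least 5 shifts are needed.
5 works (last occupied shift: shift 5): for example turn in shift 3, finish in shift 2, deburr in shift 4, grind in shift 5, drill in shift 1.

5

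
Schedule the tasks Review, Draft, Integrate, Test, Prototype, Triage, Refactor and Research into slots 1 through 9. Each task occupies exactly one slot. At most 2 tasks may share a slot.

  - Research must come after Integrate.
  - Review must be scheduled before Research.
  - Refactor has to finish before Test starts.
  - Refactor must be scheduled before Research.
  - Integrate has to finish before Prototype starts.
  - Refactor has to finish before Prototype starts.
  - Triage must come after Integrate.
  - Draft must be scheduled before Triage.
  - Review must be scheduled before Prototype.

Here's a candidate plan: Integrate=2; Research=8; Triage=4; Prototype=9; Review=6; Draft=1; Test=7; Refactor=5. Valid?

At most 2 tasks may share a slot — holds.
Triage must come after Integrate — holds.
Refactor has to finish before Prototype starts — holds.
Refactor must be scheduled before Research — holds.
Review must be scheduled before Research — holds.
Draft must be scheduled before Triage — holds.
Refactor has to finish before Test starts — holds.
Review must be scheduled before Prototype — holds.
Research must come after Integrate — holds.
Integrate has to finish before Prototype starts — holds.

Yes, all constraints hold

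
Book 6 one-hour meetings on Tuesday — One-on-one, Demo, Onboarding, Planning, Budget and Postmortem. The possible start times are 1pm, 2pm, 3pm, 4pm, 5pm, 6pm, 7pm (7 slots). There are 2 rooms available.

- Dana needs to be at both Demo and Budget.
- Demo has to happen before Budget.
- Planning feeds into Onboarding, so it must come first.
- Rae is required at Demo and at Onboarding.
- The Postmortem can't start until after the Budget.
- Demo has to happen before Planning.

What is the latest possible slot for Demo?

5pm

Downstream work caps Demo at 5pm.
Demo at 5pm is achievable: Onboarding in 7pm, One-on-one in 1pm, Budget in 6pm, Postmortem in 7pm, Planning in 6pm, Demo in 5pm.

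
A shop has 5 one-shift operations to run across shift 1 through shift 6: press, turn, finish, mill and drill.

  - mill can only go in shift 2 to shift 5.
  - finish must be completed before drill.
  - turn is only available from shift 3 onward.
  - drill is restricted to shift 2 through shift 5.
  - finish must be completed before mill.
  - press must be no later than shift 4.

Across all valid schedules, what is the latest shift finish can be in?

shift 4

Downstream work caps finish at shift 4.
finish at shift 4 is achievable: press in shift 1, turn in shift 3, finish in shift 4, drill in shift 5, mill in shift 5.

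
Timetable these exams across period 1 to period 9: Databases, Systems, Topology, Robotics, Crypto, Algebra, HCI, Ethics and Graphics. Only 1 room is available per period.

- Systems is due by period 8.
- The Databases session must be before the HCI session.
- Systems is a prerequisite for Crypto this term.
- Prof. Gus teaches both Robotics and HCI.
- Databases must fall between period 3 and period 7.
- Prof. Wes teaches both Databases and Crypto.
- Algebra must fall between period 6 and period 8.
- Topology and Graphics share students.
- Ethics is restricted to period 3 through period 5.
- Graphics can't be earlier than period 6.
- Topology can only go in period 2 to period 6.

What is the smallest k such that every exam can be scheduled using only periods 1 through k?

9 periods

The precedence chain requires at least 2 distinct periods.
With at most 1 per period and 9 exams, at least 9 periods are needed.
Algebra can't be placed before period 6, so the schedule must run through at least period 6.
9 works (last occupied period: period 9): for example Systems in period 1, Databases in period 4, Graphics in period 7, Ethics in period 3, Robotics in period 9, HCI in period 8, Topology in period 2, Algebra in period 6, Crypto in period 5.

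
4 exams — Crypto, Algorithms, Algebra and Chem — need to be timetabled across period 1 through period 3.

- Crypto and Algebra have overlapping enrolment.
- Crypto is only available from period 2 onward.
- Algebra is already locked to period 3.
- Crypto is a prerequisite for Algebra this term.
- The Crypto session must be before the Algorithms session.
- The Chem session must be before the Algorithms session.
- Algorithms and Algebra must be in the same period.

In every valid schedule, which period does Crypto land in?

period 2

Crypto's window is period 2–period 3.
Algebra is fixed at period 3, and Crypto can't share a period with Algebra.
So Crypto must be period 2.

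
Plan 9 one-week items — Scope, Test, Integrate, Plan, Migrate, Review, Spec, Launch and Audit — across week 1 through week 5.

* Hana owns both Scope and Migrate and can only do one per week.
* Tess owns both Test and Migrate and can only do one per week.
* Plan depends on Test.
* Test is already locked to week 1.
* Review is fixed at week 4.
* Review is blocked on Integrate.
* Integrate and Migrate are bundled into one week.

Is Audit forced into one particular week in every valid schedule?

No

Audit can be week 1 (e.g. Audit=week 1, Test=week 1, Review=week 4, Integrate=week 2, Scope=week 1, Launch=week 1, Migrate=week 2, Spec=week 1, Plan=week 2) or week 2 (e.g. Plan=week 2, Test=week 1, Review=week 4, Launch=week 1, Audit=week 2, Scope=week 1, Spec=week 1, Migrate=week 2, Integrate=week 2).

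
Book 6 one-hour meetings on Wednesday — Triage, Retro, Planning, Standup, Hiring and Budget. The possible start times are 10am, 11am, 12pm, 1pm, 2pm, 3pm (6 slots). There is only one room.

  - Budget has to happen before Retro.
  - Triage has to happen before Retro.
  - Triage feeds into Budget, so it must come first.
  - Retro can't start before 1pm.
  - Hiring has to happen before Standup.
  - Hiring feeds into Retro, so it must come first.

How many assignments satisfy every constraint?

54

Splitting on Triage: it can be 10am (25), 11am (17), 12pm (9), 1pm (3). Listing each branch's schedules as (Retro, Planning, Standup, Hiring, Budget):
Triage=10am: (1pm,2pm,3pm,11am,12pm) (1pm,2pm,3pm,12pm,11am) (1pm,3pm,2pm,11am,12pm) (1pm,3pm,2pm,12pm,11am) (2pm,11am,3pm,12pm,1pm) (2pm,11am,3pm,1pm,12pm) (2pm,12pm,3pm,11am,1pm) (2pm,12pm,3pm,1pm,11am) (2pm,1pm,3pm,11am,12pm) (2pm,1pm,3pm,12pm,11am) (2pm,3pm,12pm,11am,1pm) (2pm,3pm,1pm,11am,12pm) (2pm,3pm,1pm,12pm,11am) (3pm,11am,1pm,12pm,2pm) (3pm,11am,2pm,12pm,1pm) (3pm,11am,2pm,1pm,12pm) (3pm,12pm,1pm,11am,2pm) (3pm,12pm,2pm,11am,1pm) (3pm,12pm,2pm,1pm,11am) (3pm,1pm,12pm,11am,2pm) (3pm,1pm,2pm,11am,12pm) (3pm,1pm,2pm,12pm,11am) (3pm,2pm,12pm,11am,1pm) (3pm,2pm,1pm,11am,12pm) (3pm,2pm,1pm,12pm,11am) — 25.
Triage=11am: (1pm,2pm,3pm,10am,12pm) (1pm,3pm,2pm,10am,12pm) (2pm,10am,3pm,12pm,1pm) (2pm,10am,3pm,1pm,12pm) (2pm,12pm,3pm,10am,1pm) (2pm,1pm,3pm,10am,12pm) (2pm,3pm,12pm,10am,1pm) (2pm,3pm,1pm,10am,12pm) (3pm,10am,1pm,12pm,2pm) (3pm,10am,2pm,12pm,1pm) (3pm,10am,2pm,1pm,12pm) (3pm,12pm,1pm,10am,2pm) (3pm,12pm,2pm,10am,1pm) (3pm,1pm,12pm,10am,2pm) (3pm,1pm,2pm,10am,12pm) (3pm,2pm,12pm,10am,1pm) (3pm,2pm,1pm,10am,12pm) — 17.
Triage=12pm: (2pm,10am,3pm,11am,1pm) (2pm,11am,3pm,10am,1pm) (2pm,3pm,11am,10am,1pm) (3pm,10am,1pm,11am,2pm) (3pm,10am,2pm,11am,1pm) (3pm,11am,1pm,10am,2pm) (3pm,11am,2pm,10am,1pm) (3pm,1pm,11am,10am,2pm) (3pm,2pm,11am,10am,1pm) — 9.
Triage=1pm: (3pm,10am,12pm,11am,2pm) (3pm,11am,12pm,10am,2pm) (3pm,12pm,11am,10am,2pm) — 3.
Summing: 25 + 17 + 9 + 3 = 54.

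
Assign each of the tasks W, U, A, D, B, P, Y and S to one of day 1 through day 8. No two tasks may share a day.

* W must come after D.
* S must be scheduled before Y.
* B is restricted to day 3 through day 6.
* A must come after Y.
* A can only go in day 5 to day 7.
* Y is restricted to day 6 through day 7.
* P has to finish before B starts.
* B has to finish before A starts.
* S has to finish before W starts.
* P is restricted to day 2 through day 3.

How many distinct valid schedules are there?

Splitting on W: it can be day 4 (4), day 5 (6), day 8 (30). Listing each branch's schedules as (U, A, D, B, P, Y, S) by day number:
W=day 4: (8,7,1,5,2,6,3) (8,7,1,5,3,6,2) (8,7,2,5,3,6,1) (8,7,3,5,2,6,1) — 4.
W=day 5: (8,7,1,3,2,6,4) (8,7,1,4,2,6,3) (8,7,1,4,3,6,2) (8,7,2,4,3,6,1) (8,7,3,4,2,6,1) (8,7,4,3,2,6,1) — 6.
W=day 8: (1,7,2,4,3,6,5) (1,7,2,5,3,6,4) (1,7,3,4,2,6,5) (1,7,3,5,2,6,4) (1,7,4,3,2,6,5) (1,7,4,5,2,6,3) (1,7,4,5,3,6,2) (1,7,5,3,2,6,4) (1,7,5,4,2,6,3) (1,7,5,4,3,6,2) (2,7,1,4,3,6,5) (2,7,1,5,3,6,4) (2,7,4,5,3,6,1) (2,7,5,4,3,6,1) (3,7,1,4,2,6,5) (3,7,1,5,2,6,4) (3,7,4,5,2,6,1) (3,7,5,4,2,6,1) (4,7,1,3,2,6,5) (4,7,1,5,2,6,3) (4,7,1,5,3,6,2) (4,7,2,5,3,6,1) (4,7,3,5,2,6,1) (4,7,5,3,2,6,1) (5,7,1,3,2,6,4) (5,7,1,4,2,6,3) (5,7,1,4,3,6,2) (5,7,2,4,3,6,1) (5,7,3,4,2,6,1) (5,7,4,3,2,6,1) — 30.
Summing: 4 + 6 + 30 = 40.

40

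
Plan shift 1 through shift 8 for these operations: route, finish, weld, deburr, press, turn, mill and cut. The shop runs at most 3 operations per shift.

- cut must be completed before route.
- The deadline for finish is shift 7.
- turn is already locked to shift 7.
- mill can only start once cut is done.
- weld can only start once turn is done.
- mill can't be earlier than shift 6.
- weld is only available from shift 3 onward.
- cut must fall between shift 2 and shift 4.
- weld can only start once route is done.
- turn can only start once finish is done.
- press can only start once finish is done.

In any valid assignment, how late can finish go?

shift 6

Finish's own window allows nothing later than shift 7; downstream work caps finish at shift 6.
finish at shift 6 is achievable: press -> shift 7, turn -> shift 7, cut -> shift 2, finish -> shift 6, route -> shift 3, mill -> shift 6, weld -> shift 8, deburr -> shift 1.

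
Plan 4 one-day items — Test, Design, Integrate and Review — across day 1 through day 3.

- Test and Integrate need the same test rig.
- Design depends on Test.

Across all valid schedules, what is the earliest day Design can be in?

Precedence pushes Design to at least day 2.
Design at day 2 is achievable: Test=day 1, Design=day 2, Integrate=day 2, Review=day 1.

day 2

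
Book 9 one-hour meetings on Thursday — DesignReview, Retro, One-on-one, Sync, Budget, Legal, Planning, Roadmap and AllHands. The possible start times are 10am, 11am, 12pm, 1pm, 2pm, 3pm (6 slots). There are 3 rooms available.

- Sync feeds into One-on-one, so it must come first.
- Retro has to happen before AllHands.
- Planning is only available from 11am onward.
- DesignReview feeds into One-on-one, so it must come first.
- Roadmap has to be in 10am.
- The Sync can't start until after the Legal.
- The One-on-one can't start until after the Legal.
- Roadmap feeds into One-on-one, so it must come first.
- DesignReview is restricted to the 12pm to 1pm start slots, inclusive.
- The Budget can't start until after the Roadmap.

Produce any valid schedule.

Sync in 11am; One-on-one in 1pm; Retro in 10am; Roadmap in 10am; Budget in 11am; Legal in 10am; DesignReview in 12pm; AllHands in 12pm; Planning in 11am

Checking: Roadmap(10am) before One-on-one(1pm); Retro(10am) before AllHands(12pm); Roadmap(10am) before Budget(11am); Sync(11am) before One-on-one(1pm); DesignReview(12pm) before One-on-one(1pm); Legal(10am) before Sync(11am); Legal(10am) before One-on-one(1pm); Planning=11am in [11am,3pm]; DesignReview=12pm in [12pm,1pm]; Roadmap=10am in [10am,10am]; max 3 per slot (cap 3).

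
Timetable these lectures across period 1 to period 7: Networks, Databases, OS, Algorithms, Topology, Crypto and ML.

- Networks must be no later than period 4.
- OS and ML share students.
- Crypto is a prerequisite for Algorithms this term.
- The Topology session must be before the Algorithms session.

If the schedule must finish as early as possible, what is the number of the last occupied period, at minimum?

period 2

The precedence chain requires at least 2 distinct periods.
2 works (last occupied period: period 2): for example Algorithms -> period 2, Databases -> period 1, Networks -> period 1, ML -> period 2, Topology -> period 1, Crypto -> period 1, OS -> period 1.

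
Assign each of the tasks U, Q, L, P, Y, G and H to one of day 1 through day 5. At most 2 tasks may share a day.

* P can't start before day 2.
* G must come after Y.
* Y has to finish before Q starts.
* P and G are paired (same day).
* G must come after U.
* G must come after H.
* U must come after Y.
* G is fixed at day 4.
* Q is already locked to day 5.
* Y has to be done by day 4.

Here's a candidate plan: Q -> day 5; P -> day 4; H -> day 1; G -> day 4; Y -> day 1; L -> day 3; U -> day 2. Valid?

Y has to finish before Q starts — holds.
U must come after Y — holds.
P and G are paired (same day) — holds.
Y has to be done by day 4 — holds.
G must come after H — holds.
At most 2 tasks may share a day — holds.
G is fixed at day 4 — holds.
Q is already locked to day 5 — holds.
G must come after Y — holds.
G must come after U — holds.
P can't start before day 2 — holds.

Yes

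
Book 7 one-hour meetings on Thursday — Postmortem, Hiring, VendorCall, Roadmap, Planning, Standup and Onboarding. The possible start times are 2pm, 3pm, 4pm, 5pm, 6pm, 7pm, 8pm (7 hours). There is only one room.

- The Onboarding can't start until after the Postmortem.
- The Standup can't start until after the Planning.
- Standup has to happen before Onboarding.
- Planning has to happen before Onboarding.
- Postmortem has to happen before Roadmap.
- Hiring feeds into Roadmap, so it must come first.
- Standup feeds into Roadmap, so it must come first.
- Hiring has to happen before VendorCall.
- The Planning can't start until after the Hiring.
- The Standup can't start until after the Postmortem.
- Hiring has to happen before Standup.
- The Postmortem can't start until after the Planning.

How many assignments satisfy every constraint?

12

Splitting on Postmortem: it can be 4pm (8), 5pm (4). Listing each branch's schedules as (Hiring, VendorCall, Roadmap, Planning, Standup, Onboarding):
Postmortem=4pm: (2pm,5pm,7pm,3pm,6pm,8pm) (2pm,5pm,8pm,3pm,6pm,7pm) (2pm,6pm,7pm,3pm,5pm,8pm) (2pm,6pm,8pm,3pm,5pm,7pm) (2pm,7pm,6pm,3pm,5pm,8pm) (2pm,7pm,8pm,3pm,5pm,6pm) (2pm,8pm,6pm,3pm,5pm,7pm) (2pm,8pm,7pm,3pm,5pm,6pm) — 8.
Postmortem=5pm: (2pm,3pm,7pm,4pm,6pm,8pm) (2pm,3pm,8pm,4pm,6pm,7pm) (2pm,4pm,7pm,3pm,6pm,8pm) (2pm,4pm,8pm,3pm,6pm,7pm) — 4.
Summing: 8 + 4 = 12.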